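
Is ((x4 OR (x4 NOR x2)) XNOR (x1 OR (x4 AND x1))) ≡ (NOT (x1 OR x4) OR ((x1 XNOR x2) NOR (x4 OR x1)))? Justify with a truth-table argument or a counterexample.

No. Counterexample: with x1=0, x4=0, x2=0, Expression 1 = 0 but Expression 2 = 1.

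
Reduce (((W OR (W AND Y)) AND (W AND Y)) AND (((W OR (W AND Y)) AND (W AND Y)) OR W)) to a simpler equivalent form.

By absorption (E AND (E OR v) = E) then absorption (E AND (E OR v) = E):
= (W AND Y)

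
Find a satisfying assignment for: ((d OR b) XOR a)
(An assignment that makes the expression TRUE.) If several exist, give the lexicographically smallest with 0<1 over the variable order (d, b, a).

d=0, b=0, a=1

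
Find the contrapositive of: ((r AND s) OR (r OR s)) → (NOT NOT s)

Contrapositive: NOT s → NOT ((r AND s) OR (r OR s))
Note: A statement and its contrapositive are logically equivalent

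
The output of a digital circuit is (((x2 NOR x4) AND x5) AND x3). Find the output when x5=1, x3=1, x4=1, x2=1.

Substituting: (((1 NOR 1) AND 1) AND 1)
= 0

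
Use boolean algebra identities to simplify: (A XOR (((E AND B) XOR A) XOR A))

By XOR self-cancellation ((E XOR v) XOR v = E):
= ((E AND B) XOR A)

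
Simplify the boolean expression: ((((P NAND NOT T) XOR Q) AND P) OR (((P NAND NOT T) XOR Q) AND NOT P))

By distribution ((E AND v) OR (E AND NOT v) = E):
= ((P NAND NOT T) XOR Q)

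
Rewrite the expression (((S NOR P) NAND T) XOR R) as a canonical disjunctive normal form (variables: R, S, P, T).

(NOT R AND NOT S AND NOT P AND NOT T) OR (NOT R AND NOT S AND P AND NOT T) OR (NOT R AND NOT S AND P AND T) OR (NOT R AND S AND NOT P AND NOT T) OR (NOT R AND S AND NOT P AND T) OR (NOT R AND S AND P AND NOT T) OR (NOT R AND S AND P AND T) OR (R AND NOT S AND NOT P AND T)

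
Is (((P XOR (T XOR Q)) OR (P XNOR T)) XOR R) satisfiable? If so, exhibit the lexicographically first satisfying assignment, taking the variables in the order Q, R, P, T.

Q=0, R=0, P=0, T=0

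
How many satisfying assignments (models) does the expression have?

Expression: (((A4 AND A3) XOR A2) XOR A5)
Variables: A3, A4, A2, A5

Satisfying assignments: (0,0,0,1), (0,0,1,0), (0,1,0,1), (0,1,1,0), (1,0,0,1), (1,0,1,0), (1,1,0,0), (1,1,1,1)
Count: 8 out of 16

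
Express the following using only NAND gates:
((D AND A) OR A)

((((D NAND A) NAND (D NAND A)) NAND ((D NAND A) NAND (D NAND A))) NAND (A NAND A))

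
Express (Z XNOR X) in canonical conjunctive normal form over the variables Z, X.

(Z OR NOT X) AND (NOT Z OR X)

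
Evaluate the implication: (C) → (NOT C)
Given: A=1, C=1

Antecedent (C) = 1; consequent (NOT C) = 0.
1 → 0 = 0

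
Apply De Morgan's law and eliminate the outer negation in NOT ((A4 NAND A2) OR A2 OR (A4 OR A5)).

NOT (A4 NAND A2) AND NOT A2 AND NOT (A4 OR A5)
De Morgan's: NOT(OR of terms) = AND of negations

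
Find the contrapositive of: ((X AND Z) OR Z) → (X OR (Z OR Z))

Contrapositive: NOT (X OR (Z OR Z)) → NOT ((X AND Z) OR Z)
Note: A statement and its contrapositive are logically equivalent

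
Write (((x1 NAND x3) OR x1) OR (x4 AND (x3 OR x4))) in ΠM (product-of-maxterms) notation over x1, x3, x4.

ΠM() = TRUE (no maxterms)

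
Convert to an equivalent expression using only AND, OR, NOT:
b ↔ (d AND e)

(b AND (d AND e)) OR (NOT b AND NOT (d AND e))
(Biconditional = both true or both false)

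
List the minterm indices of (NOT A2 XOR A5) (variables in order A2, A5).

Σm(0, 3) = (NOT A2 AND NOT A5) OR (A2 AND A5)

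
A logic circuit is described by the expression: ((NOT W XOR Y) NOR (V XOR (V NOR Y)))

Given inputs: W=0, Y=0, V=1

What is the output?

Substituting: ((NOT 0 XOR 0) NOR (1 XOR (1 NOR 0)))
= 0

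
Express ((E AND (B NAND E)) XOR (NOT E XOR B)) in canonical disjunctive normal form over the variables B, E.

(NOT B AND NOT E) OR (NOT B AND E) OR (B AND E)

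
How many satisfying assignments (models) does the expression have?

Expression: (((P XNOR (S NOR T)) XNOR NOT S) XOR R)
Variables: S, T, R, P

Satisfying assignments: (0,0,0,1), (0,0,1,0), (0,1,0,0), (0,1,1,1), (1,0,0,1), (1,0,1,0), (1,1,0,1), (1,1,1,0)
Count: 8 out of 16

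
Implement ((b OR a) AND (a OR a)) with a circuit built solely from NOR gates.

((((b NOR a) NOR (b NOR a)) NOR ((b NOR a) NOR (b NOR a))) NOR (((a NOR a) NOR (a NOR a)) NOR ((a NOR a) NOR (a NOR a))))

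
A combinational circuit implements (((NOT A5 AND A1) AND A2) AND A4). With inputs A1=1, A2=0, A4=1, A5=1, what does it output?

Substituting: (((NOT 1 AND 1) AND 0) AND 1)
= 0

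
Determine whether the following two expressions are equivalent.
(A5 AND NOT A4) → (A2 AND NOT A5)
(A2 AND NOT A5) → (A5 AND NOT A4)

No, Converse is not equivalent to original (counterexample: A2=0, A4=0, A5=1)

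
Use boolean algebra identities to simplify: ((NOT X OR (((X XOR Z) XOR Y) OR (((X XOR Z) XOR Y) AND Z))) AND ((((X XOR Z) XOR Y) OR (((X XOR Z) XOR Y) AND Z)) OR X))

By distribution ((E OR v) AND (E OR NOT v) = E) then absorption (E OR (E AND v) = E):
= ((X XOR Z) XOR Y)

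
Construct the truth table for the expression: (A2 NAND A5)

A5 | A2 | Output
----------------
0 | 0 | 1
0 | 1 | 1
1 | 0 | 1
1 | 1 | 0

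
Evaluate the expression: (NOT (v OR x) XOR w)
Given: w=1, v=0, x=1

Substituting: (NOT (0 OR 1) XOR 1)
= 1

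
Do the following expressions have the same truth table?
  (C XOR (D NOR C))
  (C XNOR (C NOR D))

No. Counterexample: with D=0, C=0, Expression 1 = 1 but Expression 2 = 0.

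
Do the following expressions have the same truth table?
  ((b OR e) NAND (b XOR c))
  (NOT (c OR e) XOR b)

No. Counterexample: with b=0, c=0, e=1, Expression 1 = 1 but Expression 2 = 0.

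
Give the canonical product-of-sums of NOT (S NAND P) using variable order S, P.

ΠM(0, 1, 2) = (S OR P) AND (S OR NOT P) AND (NOT S OR P)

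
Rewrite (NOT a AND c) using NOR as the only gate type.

(((a NOR a) NOR (a NOR a)) NOR (c NOR c))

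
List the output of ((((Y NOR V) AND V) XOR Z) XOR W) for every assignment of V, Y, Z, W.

V | Y | Z | W | Output
----------------------
0 | 0 | 0 | 0 | 0
0 | 0 | 0 | 1 | 1
0 | 0 | 1 | 0 | 1
0 | 0 | 1 | 1 | 0
0 | 1 | 0 | 0 | 0
0 | 1 | 0 | 1 | 1
0 | 1 | 1 | 0 | 1
0 | 1 | 1 | 1 | 0
1 | 0 | 0 | 0 | 0
1 | 0 | 0 | 1 | 1
1 | 0 | 1 | 0 | 1
1 | 0 | 1 | 1 | 0
1 | 1 | 0 | 0 | 0
1 | 1 | 0 | 1 | 1
1 | 1 | 1 | 0 | 1
1 | 1 | 1 | 1 | 0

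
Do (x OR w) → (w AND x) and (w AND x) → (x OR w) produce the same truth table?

No, Converse is not equivalent to original (counterexample: w=0, x=1)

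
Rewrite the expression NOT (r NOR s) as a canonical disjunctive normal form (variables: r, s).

(NOT r AND s) OR (r AND NOT s) OR (r AND s)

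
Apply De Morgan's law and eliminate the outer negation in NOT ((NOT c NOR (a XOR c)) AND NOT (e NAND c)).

NOT (NOT c NOR (a XOR c)) OR (e NAND c)
De Morgan's: NOT(AND of terms) = OR of negations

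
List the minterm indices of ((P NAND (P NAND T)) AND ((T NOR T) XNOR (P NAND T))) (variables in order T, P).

Σm(0, 3) = (NOT T AND NOT P) OR (T AND P)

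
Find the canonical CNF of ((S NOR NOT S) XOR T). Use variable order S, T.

(S OR T) AND (NOT S OR T)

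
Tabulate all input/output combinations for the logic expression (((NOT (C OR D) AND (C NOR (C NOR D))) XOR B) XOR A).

C | D | B | A | Output
----------------------
0 | 0 | 0 | 0 | 0
0 | 0 | 0 | 1 | 1
0 | 0 | 1 | 0 | 1
0 | 0 | 1 | 1 | 0
0 | 1 | 0 | 0 | 0
0 | 1 | 0 | 1 | 1
0 | 1 | 1 | 0 | 1
0 | 1 | 1 | 1 | 0
1 | 0 | 0 | 0 | 0
1 | 0 | 0 | 1 | 1
1 | 0 | 1 | 0 | 1
1 | 0 | 1 | 1 | 0
1 | 1 | 0 | 0 | 0
1 | 1 | 0 | 1 | 1
1 | 1 | 1 | 0 | 1
1 | 1 | 1 | 1 | 0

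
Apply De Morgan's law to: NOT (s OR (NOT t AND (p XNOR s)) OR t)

NOT s AND NOT (NOT t AND (p XNOR s)) AND NOT t
De Morgan's: NOT(OR of terms) = AND of negations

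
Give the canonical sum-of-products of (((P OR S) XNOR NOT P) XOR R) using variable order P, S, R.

Σm(1, 2, 5, 7) = (NOT P AND NOT S AND R) OR (NOT P AND S AND NOT R) OR (P AND NOT S AND R) OR (P AND S AND R)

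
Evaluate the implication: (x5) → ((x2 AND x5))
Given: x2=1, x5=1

Antecedent (x5) = 1; consequent ((x2 AND x5)) = 1.
1 → 1 = 1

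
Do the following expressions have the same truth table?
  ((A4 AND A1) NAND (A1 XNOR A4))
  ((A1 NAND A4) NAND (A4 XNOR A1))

No. Counterexample: with A4=0, A1=0, Expression 1 = 1 but Expression 2 = 0.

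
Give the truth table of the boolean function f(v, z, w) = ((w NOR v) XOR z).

v | z | w | Output
------------------
0 | 0 | 0 | 1
0 | 0 | 1 | 0
0 | 1 | 0 | 0
0 | 1 | 1 | 1
1 | 0 | 0 | 0
1 | 0 | 1 | 0
1 | 1 | 0 | 1
1 | 1 | 1 | 1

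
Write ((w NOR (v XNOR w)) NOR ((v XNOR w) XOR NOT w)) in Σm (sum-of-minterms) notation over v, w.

Σm(0, 1) = (NOT v AND NOT w) OR (NOT v AND w)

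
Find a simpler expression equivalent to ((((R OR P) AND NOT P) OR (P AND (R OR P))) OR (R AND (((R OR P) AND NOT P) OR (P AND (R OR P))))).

By absorption (E OR (E AND v) = E) then distribution ((E AND v) OR (E AND NOT v) = E):
= (R OR P)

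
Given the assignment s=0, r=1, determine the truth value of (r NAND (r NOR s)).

Substituting: (1 NAND (1 NOR 0))
= 1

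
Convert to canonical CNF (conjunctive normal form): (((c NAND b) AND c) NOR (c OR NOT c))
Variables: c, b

(c OR b) AND (c OR NOT b) AND (NOT c OR b) AND (NOT c OR NOT b)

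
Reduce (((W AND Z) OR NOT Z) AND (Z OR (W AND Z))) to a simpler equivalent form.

By distribution ((E OR v) AND (E OR NOT v) = E):
= (W AND Z)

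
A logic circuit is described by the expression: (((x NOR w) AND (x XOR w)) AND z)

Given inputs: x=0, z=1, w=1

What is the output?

Substituting: (((0 NOR 1) AND (0 XOR 1)) AND 1)
= 0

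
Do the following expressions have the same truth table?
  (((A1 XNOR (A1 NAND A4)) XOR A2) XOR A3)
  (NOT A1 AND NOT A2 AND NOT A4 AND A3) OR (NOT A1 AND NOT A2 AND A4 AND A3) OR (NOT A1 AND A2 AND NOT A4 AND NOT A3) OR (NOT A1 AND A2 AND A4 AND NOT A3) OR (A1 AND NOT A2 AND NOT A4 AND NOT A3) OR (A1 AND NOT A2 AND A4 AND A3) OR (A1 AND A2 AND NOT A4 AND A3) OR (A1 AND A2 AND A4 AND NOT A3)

Yes, they are equivalent — the two output columns agree on all 16 assignments:
A1 | A2 | A4 | A3 | Expression 1 | Expression 2
-----------------------------------------------
0 | 0 | 0 | 0 | 0 | 0
0 | 0 | 0 | 1 | 1 | 1
0 | 0 | 1 | 0 | 0 | 0
0 | 0 | 1 | 1 | 1 | 1
0 | 1 | 0 | 0 | 1 | 1
0 | 1 | 0 | 1 | 0 | 0
0 | 1 | 1 | 0 | 1 | 1
0 | 1 | 1 | 1 | 0 | 0
1 | 0 | 0 | 0 | 1 | 1
1 | 0 | 0 | 1 | 0 | 0
1 | 0 | 1 | 0 | 0 | 0
1 | 0 | 1 | 1 | 1 | 1
1 | 1 | 0 | 0 | 0 | 0
1 | 1 | 0 | 1 | 1 | 1
1 | 1 | 1 | 0 | 1 | 1
1 | 1 | 1 | 1 | 0 | 0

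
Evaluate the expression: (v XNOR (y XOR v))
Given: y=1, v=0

Substituting: (0 XNOR (1 XOR 0))
= 0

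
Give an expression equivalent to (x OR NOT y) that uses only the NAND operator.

((x NAND x) NAND ((y NAND y) NAND (y NAND y)))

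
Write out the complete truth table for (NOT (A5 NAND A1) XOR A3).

A5 | A3 | A1 | Output
---------------------
0 | 0 | 0 | 0
0 | 0 | 1 | 0
0 | 1 | 0 | 1
0 | 1 | 1 | 1
1 | 0 | 0 | 0
1 | 0 | 1 | 1
1 | 1 | 0 | 1
1 | 1 | 1 | 0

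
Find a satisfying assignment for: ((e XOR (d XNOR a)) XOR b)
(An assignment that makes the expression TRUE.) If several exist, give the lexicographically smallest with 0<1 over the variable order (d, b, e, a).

d=0, b=0, e=0, a=0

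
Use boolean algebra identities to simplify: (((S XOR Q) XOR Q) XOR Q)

By XOR self-cancellation ((E XOR v) XOR v = E):
= (S XOR Q)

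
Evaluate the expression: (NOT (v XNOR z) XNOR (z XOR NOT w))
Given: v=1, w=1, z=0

Substituting: (NOT (1 XNOR 0) XNOR (0 XOR NOT 1))
= 0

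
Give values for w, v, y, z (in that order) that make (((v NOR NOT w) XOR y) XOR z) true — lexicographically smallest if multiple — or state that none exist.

w=0, v=0, y=0, z=1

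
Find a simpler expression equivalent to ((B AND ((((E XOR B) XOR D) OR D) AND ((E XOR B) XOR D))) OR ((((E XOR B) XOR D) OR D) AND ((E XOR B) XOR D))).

By absorption (E OR (E AND v) = E) then absorption (E AND (E OR v) = E):
= ((E XOR B) XOR D)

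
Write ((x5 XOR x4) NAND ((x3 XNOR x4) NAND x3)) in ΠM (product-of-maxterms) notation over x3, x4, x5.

ΠM(1, 2, 5) = (x3 OR x4 OR NOT x5) AND (x3 OR NOT x4 OR x5) AND (NOT x3 OR x4 OR NOT x5)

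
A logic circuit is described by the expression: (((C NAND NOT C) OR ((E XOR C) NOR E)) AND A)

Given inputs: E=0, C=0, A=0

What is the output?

Substituting: (((0 NAND NOT 0) OR ((0 XOR 0) NOR 0)) AND 0)
= 0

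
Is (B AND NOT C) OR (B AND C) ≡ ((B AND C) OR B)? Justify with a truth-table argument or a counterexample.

Yes, they are equivalent — the two output columns agree on all 4 assignments:
B | C | Expression 1 | Expression 2
-----------------------------------
0 | 0 | 0 | 0
0 | 1 | 0 | 0
1 | 0 | 1 | 1
1 | 1 | 1 | 1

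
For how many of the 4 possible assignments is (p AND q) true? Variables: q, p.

Satisfying assignments: (1,1)
Count: 1 out of 4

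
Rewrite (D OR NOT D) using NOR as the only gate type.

((D NOR (D NOR D)) NOR (D NOR (D NOR D)))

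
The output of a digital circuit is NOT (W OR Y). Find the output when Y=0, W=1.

Substituting: NOT (1 OR 0)
= 0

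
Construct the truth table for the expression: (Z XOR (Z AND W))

Z | W | Output
--------------
0 | 0 | 0
0 | 1 | 0
1 | 0 | 1
1 | 1 | 0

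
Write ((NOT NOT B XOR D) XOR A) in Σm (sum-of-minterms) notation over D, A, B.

Σm(1, 2, 4, 7) = (NOT D AND NOT A AND B) OR (NOT D AND A AND NOT B) OR (D AND NOT A AND NOT B) OR (D AND A AND B)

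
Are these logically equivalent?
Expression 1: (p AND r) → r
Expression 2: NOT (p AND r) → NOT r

No, Inverse is not equivalent to original (counterexample: p=0, r=1)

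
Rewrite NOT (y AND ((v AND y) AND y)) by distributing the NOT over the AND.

NOT y OR NOT ((v AND y) AND y)
De Morgan's: NOT(AND of terms) = OR of negations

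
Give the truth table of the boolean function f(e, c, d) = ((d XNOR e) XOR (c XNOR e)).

e | c | d | Output
------------------
0 | 0 | 0 | 0
0 | 0 | 1 | 1
0 | 1 | 0 | 1
0 | 1 | 1 | 0
1 | 0 | 0 | 0
1 | 0 | 1 | 1
1 | 1 | 0 | 1
1 | 1 | 1 | 0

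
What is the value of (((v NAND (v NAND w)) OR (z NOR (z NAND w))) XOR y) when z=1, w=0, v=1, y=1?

Substituting: (((1 NAND (1 NAND 0)) OR (1 NOR (1 NAND 0))) XOR 1)
= 1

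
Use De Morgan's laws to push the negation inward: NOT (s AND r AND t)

NOT s OR NOT r OR NOT t
De Morgan's: NOT(AND of terms) = OR of negations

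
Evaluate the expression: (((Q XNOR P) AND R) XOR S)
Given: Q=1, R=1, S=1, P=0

Substituting: (((1 XNOR 0) AND 1) XOR 1)
= 1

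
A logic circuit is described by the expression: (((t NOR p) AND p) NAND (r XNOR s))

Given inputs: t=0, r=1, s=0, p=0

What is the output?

Substituting: (((0 NOR 0) AND 0) NAND (1 XNOR 0))
= 1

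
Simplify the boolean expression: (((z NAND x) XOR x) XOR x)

By XOR self-cancellation ((E XOR v) XOR v = E):
= (z NAND x)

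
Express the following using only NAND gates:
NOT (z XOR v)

(((z NAND (z NAND v)) NAND (v NAND (z NAND v))) NAND ((z NAND (z NAND v)) NAND (v NAND (z NAND v))))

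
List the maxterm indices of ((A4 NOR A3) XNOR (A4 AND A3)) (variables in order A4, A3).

ΠM(0, 3) = (A4 OR A3) AND (NOT A4 OR NOT A3)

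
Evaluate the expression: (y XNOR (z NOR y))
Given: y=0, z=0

Substituting: (0 XNOR (0 NOR 0))
= 0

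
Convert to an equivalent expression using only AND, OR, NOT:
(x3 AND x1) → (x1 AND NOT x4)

NOT (x3 AND x1) OR (x1 AND NOT x4)
(Implication elimination: A → B = NOT A OR B)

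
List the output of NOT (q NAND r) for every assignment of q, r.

q | r | Output
--------------
0 | 0 | 0
0 | 1 | 0
1 | 0 | 0
1 | 1 | 1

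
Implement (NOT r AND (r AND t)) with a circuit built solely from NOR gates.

(((r NOR r) NOR (r NOR r)) NOR (((r NOR r) NOR (t NOR t)) NOR ((r NOR r) NOR (t NOR t))))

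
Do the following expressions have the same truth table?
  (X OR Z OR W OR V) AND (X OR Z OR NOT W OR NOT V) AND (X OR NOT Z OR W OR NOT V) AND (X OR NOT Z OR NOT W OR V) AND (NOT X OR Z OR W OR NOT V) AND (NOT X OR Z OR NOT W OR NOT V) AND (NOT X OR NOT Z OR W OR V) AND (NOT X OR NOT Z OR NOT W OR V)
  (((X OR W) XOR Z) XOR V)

Yes, they are equivalent — the two output columns agree on all 16 assignments:
X | Z | W | V | Expression 1 | Expression 2
-------------------------------------------
0 | 0 | 0 | 0 | 0 | 0
0 | 0 | 0 | 1 | 1 | 1
0 | 0 | 1 | 0 | 1 | 1
0 | 0 | 1 | 1 | 0 | 0
0 | 1 | 0 | 0 | 1 | 1
0 | 1 | 0 | 1 | 0 | 0
0 | 1 | 1 | 0 | 0 | 0
0 | 1 | 1 | 1 | 1 | 1
1 | 0 | 0 | 0 | 1 | 1
1 | 0 | 0 | 1 | 0 | 0
1 | 0 | 1 | 0 | 1 | 1
1 | 0 | 1 | 1 | 0 | 0
1 | 1 | 0 | 0 | 0 | 0
1 | 1 | 0 | 1 | 1 | 1
1 | 1 | 1 | 0 | 0 | 0
1 | 1 | 1 | 1 | 1 | 1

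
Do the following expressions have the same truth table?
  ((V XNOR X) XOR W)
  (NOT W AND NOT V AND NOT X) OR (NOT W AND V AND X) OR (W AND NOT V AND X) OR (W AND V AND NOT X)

Yes, they are equivalent — the two output columns agree on all 8 assignments:
W | V | X | Expression 1 | Expression 2
---------------------------------------
0 | 0 | 0 | 1 | 1
0 | 0 | 1 | 0 | 0
0 | 1 | 0 | 0 | 0
0 | 1 | 1 | 1 | 1
1 | 0 | 0 | 0 | 0
1 | 0 | 1 | 1 | 1
1 | 1 | 0 | 1 | 1
1 | 1 | 1 | 0 | 0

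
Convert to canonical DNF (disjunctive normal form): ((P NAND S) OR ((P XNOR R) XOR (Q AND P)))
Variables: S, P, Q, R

(NOT S AND NOT P AND NOT Q AND NOT R) OR (NOT S AND NOT P AND NOT Q AND R) OR (NOT S AND NOT P AND Q AND NOT R) OR (NOT S AND NOT P AND Q AND R) OR (NOT S AND P AND NOT Q AND NOT R) OR (NOT S AND P AND NOT Q AND R) OR (NOT S AND P AND Q AND NOT R) OR (NOT S AND P AND Q AND R) OR (S AND NOT P AND NOT Q AND NOT R) OR (S AND NOT P AND NOT Q AND R) OR (S AND NOT P AND Q AND NOT R) OR (S AND NOT P AND Q AND R) OR (S AND P AND NOT Q AND R) OR (S AND P AND Q AND NOT R)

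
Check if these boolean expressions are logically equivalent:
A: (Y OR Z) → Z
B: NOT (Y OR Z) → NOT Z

No, Inverse is not equivalent to original (counterexample: Y=1, Z=0)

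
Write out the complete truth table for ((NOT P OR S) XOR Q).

S | Q | P | Output
------------------
0 | 0 | 0 | 1
0 | 0 | 1 | 0
0 | 1 | 0 | 0
0 | 1 | 1 | 1
1 | 0 | 0 | 1
1 | 0 | 1 | 1
1 | 1 | 0 | 0
1 | 1 | 1 | 0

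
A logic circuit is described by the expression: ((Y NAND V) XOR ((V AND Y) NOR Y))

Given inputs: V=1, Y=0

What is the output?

Substituting: ((0 NAND 1) XOR ((1 AND 0) NOR 0))
= 0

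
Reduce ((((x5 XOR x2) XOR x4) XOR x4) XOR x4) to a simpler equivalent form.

By XOR self-cancellation ((E XOR v) XOR v = E):
= ((x5 XOR x2) XOR x4)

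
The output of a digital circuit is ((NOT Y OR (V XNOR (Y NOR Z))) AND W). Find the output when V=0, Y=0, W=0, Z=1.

Substituting: ((NOT 0 OR (0 XNOR (0 NOR 1))) AND 0)
= 0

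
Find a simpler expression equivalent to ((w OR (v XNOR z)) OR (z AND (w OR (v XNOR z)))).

By absorption (E OR (E AND v) = E):
= (w OR (v XNOR z))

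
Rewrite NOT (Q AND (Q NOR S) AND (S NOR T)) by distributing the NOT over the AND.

NOT Q OR NOT (Q NOR S) OR NOT (S NOR T)
De Morgan's: NOT(AND of terms) = OR of negations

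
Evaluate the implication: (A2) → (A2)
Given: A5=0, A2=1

Antecedent (A2) = 1; consequent (A2) = 1.
1 → 1 = 1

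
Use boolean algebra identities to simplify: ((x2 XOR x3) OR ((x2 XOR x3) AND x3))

By absorption (E OR (E AND v) = E):
= (x2 XOR x3)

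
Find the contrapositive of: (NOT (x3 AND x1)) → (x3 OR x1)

Contrapositive: NOT (x3 OR x1) → (x3 AND x1)
Note: A statement and its contrapositive are logically equivalent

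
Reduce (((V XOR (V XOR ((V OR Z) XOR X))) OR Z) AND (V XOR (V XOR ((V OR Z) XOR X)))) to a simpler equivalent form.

By absorption (E AND (E OR v) = E) then XOR self-cancellation ((E XOR v) XOR v = E):
= ((V OR Z) XOR X)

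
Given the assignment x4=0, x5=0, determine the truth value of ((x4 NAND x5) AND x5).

Substituting: ((0 NAND 0) AND 0)
= 0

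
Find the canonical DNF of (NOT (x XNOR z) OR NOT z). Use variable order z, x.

(NOT z AND NOT x) OR (NOT z AND x) OR (z AND NOT x)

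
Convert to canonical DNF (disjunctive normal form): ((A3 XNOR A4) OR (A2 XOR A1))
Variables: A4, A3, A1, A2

(NOT A4 AND NOT A3 AND NOT A1 AND NOT A2) OR (NOT A4 AND NOT A3 AND NOT A1 AND A2) OR (NOT A4 AND NOT A3 AND A1 AND NOT A2) OR (NOT A4 AND NOT A3 AND A1 AND A2) OR (NOT A4 AND A3 AND NOT A1 AND A2) OR (NOT A4 AND A3 AND A1 AND NOT A2) OR (A4 AND NOT A3 AND NOT A1 AND A2) OR (A4 AND NOT A3 AND A1 AND NOT A2) OR (A4 AND A3 AND NOT A1 AND NOT A2) OR (A4 AND A3 AND NOT A1 AND A2) OR (A4 AND A3 AND A1 AND NOT A2) OR (A4 AND A3 AND A1 AND A2)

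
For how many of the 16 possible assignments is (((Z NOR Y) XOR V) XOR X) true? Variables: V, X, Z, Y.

Satisfying assignments: (0,0,0,0), (0,1,0,1), (0,1,1,0), (0,1,1,1), (1,0,0,1), (1,0,1,0), (1,0,1,1), (1,1,0,0)
Count: 8 out of 16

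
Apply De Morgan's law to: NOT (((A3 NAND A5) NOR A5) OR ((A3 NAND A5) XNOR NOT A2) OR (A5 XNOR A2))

NOT ((A3 NAND A5) NOR A5) AND NOT ((A3 NAND A5) XNOR NOT A2) AND NOT (A5 XNOR A2)
De Morgan's: NOT(OR of terms) = AND of negations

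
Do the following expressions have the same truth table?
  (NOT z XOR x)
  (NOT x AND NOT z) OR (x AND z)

Yes, they are equivalent — the two output columns agree on all 4 assignments:
x | z | Expression 1 | Expression 2
-----------------------------------
0 | 0 | 1 | 1
0 | 1 | 0 | 0
1 | 0 | 0 | 0
1 | 1 | 1 | 1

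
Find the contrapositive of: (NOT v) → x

Contrapositive: NOT x → v
Note: A statement and its contrapositive are logically equivalent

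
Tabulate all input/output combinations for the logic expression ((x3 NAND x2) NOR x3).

x2 | x3 | Output
----------------
0 | 0 | 0
0 | 1 | 0
1 | 0 | 0
1 | 1 | 0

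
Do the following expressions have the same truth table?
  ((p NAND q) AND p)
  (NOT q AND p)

Yes, they are equivalent — the two output columns agree on all 4 assignments:
q | p | Expression 1 | Expression 2
-----------------------------------
0 | 0 | 0 | 0
0 | 1 | 1 | 1
1 | 0 | 0 | 0
1 | 1 | 0 | 0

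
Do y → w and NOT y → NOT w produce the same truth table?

No, Inverse is not equivalent to original (counterexample: w=0, y=1)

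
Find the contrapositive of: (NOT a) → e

Contrapositive: NOT e → a
Note: A statement and its contrapositive are logically equivalent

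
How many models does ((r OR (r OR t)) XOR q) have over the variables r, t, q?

Satisfying assignments: (0,0,1), (0,1,0), (1,0,0), (1,1,0)
Count: 4 out of 8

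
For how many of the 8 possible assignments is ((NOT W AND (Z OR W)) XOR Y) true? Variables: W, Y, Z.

Satisfying assignments: (0,0,1), (0,1,0), (1,1,0), (1,1,1)
Count: 4 out of 8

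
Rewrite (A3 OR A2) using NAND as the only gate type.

((A3 NAND A3) NAND (A2 NAND A2))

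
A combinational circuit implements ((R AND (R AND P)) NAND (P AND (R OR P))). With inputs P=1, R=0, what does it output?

Substituting: ((0 AND (0 AND 1)) NAND (1 AND (0 OR 1)))
= 1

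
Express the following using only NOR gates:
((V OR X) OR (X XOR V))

((((V NOR X) NOR (V NOR X)) NOR ((((X NOR V) NOR (X NOR V)) NOR ((X NOR V) NOR (X NOR V))) NOR ((((X NOR X) NOR (V NOR V)) NOR ((X NOR X) NOR (V NOR V))) NOR (((X NOR X) NOR (V NOR V)) NOR ((X NOR X) NOR (V NOR V)))))) NOR (((V NOR X) NOR (V NOR X)) NOR ((((X NOR V) NOR (X NOR V)) NOR ((X NOR V) NOR (X NOR V))) NOR ((((X NOR X) NOR (V NOR V)) NOR ((X NOR X) NOR (V NOR V))) NOR (((X NOR X) NOR (V NOR V)) NOR ((X NOR X) NOR (V NOR V)))))))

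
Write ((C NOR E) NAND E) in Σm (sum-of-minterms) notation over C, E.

Σm(0, 1, 2, 3) = (NOT C AND NOT E) OR (NOT C AND E) OR (C AND NOT E) OR (C AND E)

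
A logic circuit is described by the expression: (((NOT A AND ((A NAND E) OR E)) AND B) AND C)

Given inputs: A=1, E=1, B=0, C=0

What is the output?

Substituting: (((NOT 1 AND ((1 NAND 1) OR 1)) AND 0) AND 0)
= 0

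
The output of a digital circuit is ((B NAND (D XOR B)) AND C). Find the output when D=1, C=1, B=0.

Substituting: ((0 NAND (1 XOR 0)) AND 1)
= 1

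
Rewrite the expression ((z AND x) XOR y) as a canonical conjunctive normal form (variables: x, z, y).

(x OR z OR y) AND (x OR NOT z OR y) AND (NOT x OR z OR y) AND (NOT x OR NOT z OR NOT y)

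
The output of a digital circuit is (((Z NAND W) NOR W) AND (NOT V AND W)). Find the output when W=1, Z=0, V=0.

Substituting: (((0 NAND 1) NOR 1) AND (NOT 0 AND 1))
= 0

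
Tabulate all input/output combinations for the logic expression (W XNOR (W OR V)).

W | V | Output
--------------
0 | 0 | 1
0 | 1 | 0
1 | 0 | 1
1 | 1 | 1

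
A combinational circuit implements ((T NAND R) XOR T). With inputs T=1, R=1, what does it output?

Substituting: ((1 NAND 1) XOR 1)
= 1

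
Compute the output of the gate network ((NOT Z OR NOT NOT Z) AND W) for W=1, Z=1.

Substituting: ((NOT 1 OR NOT NOT 1) AND 1)
= 1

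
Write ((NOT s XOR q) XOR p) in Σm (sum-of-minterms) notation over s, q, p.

Σm(0, 3, 5, 6) = (NOT s AND NOT q AND NOT p) OR (NOT s AND q AND p) OR (s AND NOT q AND p) OR (s AND q AND NOT p)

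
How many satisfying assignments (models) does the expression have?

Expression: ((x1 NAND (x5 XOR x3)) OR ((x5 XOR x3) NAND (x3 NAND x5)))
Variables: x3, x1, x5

Satisfying assignments: (0,0,0), (0,0,1), (0,1,0), (1,0,0), (1,0,1), (1,1,1)
Count: 6 out of 8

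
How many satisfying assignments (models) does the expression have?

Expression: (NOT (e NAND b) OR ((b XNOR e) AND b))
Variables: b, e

Satisfying assignments: (1,1)
Count: 1 out of 4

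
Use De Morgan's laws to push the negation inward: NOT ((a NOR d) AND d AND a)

NOT (a NOR d) OR NOT d OR NOT a
De Morgan's: NOT(AND of terms) = OR of negations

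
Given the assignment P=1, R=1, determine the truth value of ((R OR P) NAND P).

Substituting: ((1 OR 1) NAND 1)
= 0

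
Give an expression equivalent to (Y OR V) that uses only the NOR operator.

((Y NOR V) NOR (Y NOR V))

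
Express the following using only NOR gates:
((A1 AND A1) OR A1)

((((A1 NOR A1) NOR (A1 NOR A1)) NOR A1) NOR (((A1 NOR A1) NOR (A1 NOR A1)) NOR A1))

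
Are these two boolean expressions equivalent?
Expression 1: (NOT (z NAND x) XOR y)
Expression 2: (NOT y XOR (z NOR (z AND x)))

No. Counterexample: with y=0, z=1, x=0, Expression 1 = 0 but Expression 2 = 1.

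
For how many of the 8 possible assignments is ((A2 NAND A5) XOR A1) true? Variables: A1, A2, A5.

Satisfying assignments: (0,0,0), (0,0,1), (0,1,0), (1,1,1)
Count: 4 out of 8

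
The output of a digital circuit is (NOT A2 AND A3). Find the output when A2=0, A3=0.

Substituting: (NOT 0 AND 0)
= 0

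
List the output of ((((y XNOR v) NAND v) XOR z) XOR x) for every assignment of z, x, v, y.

z | x | v | y | Output
----------------------
0 | 0 | 0 | 0 | 1
0 | 0 | 0 | 1 | 1
0 | 0 | 1 | 0 | 1
0 | 0 | 1 | 1 | 0
0 | 1 | 0 | 0 | 0
0 | 1 | 0 | 1 | 0
0 | 1 | 1 | 0 | 0
0 | 1 | 1 | 1 | 1
1 | 0 | 0 | 0 | 0
1 | 0 | 0 | 1 | 0
1 | 0 | 1 | 0 | 0
1 | 0 | 1 | 1 | 1
1 | 1 | 0 | 0 | 1
1 | 1 | 0 | 1 | 1
1 | 1 | 1 | 0 | 1
1 | 1 | 1 | 1 | 0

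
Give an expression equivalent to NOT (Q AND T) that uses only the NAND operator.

(((Q NAND T) NAND (Q NAND T)) NAND ((Q NAND T) NAND (Q NAND T)))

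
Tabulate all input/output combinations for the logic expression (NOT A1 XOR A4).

A4 | A1 | Output
----------------
0 | 0 | 1
0 | 1 | 0
1 | 0 | 0
1 | 1 | 1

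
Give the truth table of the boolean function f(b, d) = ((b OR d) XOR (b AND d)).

b | d | Output
--------------
0 | 0 | 0
0 | 1 | 1
1 | 0 | 1
1 | 1 | 0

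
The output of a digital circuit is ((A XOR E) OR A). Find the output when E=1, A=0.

Substituting: ((0 XOR 1) OR 0)
= 1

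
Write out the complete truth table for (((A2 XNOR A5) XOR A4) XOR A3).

A5 | A4 | A3 | A2 | Output
--------------------------
0 | 0 | 0 | 0 | 1
0 | 0 | 0 | 1 | 0
0 | 0 | 1 | 0 | 0
0 | 0 | 1 | 1 | 1
0 | 1 | 0 | 0 | 0
0 | 1 | 0 | 1 | 1
0 | 1 | 1 | 0 | 1
0 | 1 | 1 | 1 | 0
1 | 0 | 0 | 0 | 0
1 | 0 | 0 | 1 | 1
1 | 0 | 1 | 0 | 1
1 | 0 | 1 | 1 | 0
1 | 1 | 0 | 0 | 1
1 | 1 | 0 | 1 | 0
1 | 1 | 1 | 0 | 0
1 | 1 | 1 | 1 | 1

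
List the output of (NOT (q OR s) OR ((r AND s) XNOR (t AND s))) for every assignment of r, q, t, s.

r | q | t | s | Output
----------------------
0 | 0 | 0 | 0 | 1
0 | 0 | 0 | 1 | 1
0 | 0 | 1 | 0 | 1
0 | 0 | 1 | 1 | 0
0 | 1 | 0 | 0 | 1
0 | 1 | 0 | 1 | 1
0 | 1 | 1 | 0 | 1
0 | 1 | 1 | 1 | 0
1 | 0 | 0 | 0 | 1
1 | 0 | 0 | 1 | 0
1 | 0 | 1 | 0 | 1
1 | 0 | 1 | 1 | 1
1 | 1 | 0 | 0 | 1
1 | 1 | 0 | 1 | 0
1 | 1 | 1 | 0 | 1
1 | 1 | 1 | 1 | 1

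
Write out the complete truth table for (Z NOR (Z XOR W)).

Z | W | Output
--------------
0 | 0 | 1
0 | 1 | 0
1 | 0 | 0
1 | 1 | 0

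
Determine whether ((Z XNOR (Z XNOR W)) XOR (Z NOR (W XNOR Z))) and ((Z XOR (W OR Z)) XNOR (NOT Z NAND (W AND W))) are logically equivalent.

No. Counterexample: with Z=1, W=1, Expression 1 = 1 but Expression 2 = 0.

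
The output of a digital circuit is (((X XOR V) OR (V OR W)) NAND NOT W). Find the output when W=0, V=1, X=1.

Substituting: (((1 XOR 1) OR (1 OR 0)) NAND NOT 0)
= 0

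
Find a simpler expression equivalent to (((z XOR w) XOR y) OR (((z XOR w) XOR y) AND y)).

By absorption (E OR (E AND v) = E):
= ((z XOR w) XOR y)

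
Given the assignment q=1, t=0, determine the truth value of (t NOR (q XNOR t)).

Substituting: (0 NOR (1 XNOR 0))
= 1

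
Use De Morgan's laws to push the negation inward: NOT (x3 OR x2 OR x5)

NOT x3 AND NOT x2 AND NOT x5
De Morgan's: NOT(OR of terms) = AND of negations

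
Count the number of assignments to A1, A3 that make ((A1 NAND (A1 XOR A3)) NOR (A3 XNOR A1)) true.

Satisfying assignments: (1,0)
Count: 1 out of 4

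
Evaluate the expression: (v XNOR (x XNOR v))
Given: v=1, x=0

Substituting: (1 XNOR (0 XNOR 1))
= 0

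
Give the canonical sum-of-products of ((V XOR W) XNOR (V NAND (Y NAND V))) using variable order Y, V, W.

Σm(1, 3, 5, 6) = (NOT Y AND NOT V AND W) OR (NOT Y AND V AND W) OR (Y AND NOT V AND W) OR (Y AND V AND NOT W)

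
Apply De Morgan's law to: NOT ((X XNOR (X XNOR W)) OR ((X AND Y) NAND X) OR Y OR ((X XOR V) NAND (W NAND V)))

NOT (X XNOR (X XNOR W)) AND NOT ((X AND Y) NAND X) AND NOT Y AND NOT ((X XOR V) NAND (W NAND V))
De Morgan's: NOT(OR of terms) = AND of negations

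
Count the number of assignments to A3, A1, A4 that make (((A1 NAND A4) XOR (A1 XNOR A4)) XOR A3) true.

Satisfying assignments: (0,0,1), (0,1,0), (0,1,1), (1,0,0)
Count: 4 out of 8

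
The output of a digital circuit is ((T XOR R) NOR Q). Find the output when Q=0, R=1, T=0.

Substituting: ((0 XOR 1) NOR 0)
= 0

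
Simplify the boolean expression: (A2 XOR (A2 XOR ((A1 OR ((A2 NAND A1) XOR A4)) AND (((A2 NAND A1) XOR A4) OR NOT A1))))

By XOR self-cancellation ((E XOR v) XOR v = E) then distribution ((E OR v) AND (E OR NOT v) = E):
= ((A2 NAND A1) XOR A4)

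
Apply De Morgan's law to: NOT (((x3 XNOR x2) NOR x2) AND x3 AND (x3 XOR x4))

NOT ((x3 XNOR x2) NOR x2) OR NOT x3 OR NOT (x3 XOR x4)
De Morgan's: NOT(AND of terms) = OR of negations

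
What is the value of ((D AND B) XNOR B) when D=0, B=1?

Substituting: ((0 AND 1) XNOR 1)
= 0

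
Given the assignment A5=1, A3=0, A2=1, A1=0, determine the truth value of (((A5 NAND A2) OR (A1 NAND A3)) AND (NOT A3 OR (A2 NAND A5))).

Substituting: (((1 NAND 1) OR (0 NAND 0)) AND (NOT 0 OR (1 NAND 1)))
= 1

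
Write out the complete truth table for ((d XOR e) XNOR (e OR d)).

e | d | Output
--------------
0 | 0 | 1
0 | 1 | 1
1 | 0 | 1
1 | 1 | 0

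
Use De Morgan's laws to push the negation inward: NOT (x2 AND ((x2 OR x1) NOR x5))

NOT x2 OR NOT ((x2 OR x1) NOR x5)
De Morgan's: NOT(AND of terms) = OR of negations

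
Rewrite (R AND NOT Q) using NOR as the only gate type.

((R NOR R) NOR ((Q NOR Q) NOR (Q NOR Q)))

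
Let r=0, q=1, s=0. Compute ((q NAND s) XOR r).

Substituting: ((1 NAND 0) XOR 0)
= 1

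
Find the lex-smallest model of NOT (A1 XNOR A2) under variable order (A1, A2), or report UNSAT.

A1=0, A2=1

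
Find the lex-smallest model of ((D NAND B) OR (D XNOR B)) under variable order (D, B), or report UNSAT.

D=0, B=0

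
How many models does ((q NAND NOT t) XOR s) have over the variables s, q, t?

Satisfying assignments: (0,0,0), (0,0,1), (0,1,1), (1,1,0)
Count: 4 out of 8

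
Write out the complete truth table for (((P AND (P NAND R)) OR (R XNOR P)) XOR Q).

R | P | Q | Output
------------------
0 | 0 | 0 | 1
0 | 0 | 1 | 0
0 | 1 | 0 | 1
0 | 1 | 1 | 0
1 | 0 | 0 | 0
1 | 0 | 1 | 1
1 | 1 | 0 | 1
1 | 1 | 1 | 0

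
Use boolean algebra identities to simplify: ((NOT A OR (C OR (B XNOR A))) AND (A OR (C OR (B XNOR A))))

By distribution ((E OR v) AND (E OR NOT v) = E):
= (C OR (B XNOR A))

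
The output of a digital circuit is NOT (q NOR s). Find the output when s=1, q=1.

Substituting: NOT (1 NOR 1)
= 1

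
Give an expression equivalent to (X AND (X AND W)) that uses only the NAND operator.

((X NAND ((X NAND W) NAND (X NAND W))) NAND (X NAND ((X NAND W) NAND (X NAND W))))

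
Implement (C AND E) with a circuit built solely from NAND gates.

((C NAND E) NAND (C NAND E))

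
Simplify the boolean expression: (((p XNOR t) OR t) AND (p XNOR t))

By absorption (E AND (E OR v) = E):
= (p XNOR t)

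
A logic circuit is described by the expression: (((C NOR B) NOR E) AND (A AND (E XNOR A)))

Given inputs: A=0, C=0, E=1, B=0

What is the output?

Substituting: (((0 NOR 0) NOR 1) AND (0 AND (1 XNOR 0)))
= 0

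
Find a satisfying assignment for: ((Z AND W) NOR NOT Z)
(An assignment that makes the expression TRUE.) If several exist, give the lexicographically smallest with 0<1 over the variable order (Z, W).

Z=1, W=0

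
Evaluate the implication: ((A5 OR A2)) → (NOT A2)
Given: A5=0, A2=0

Antecedent ((A5 OR A2)) = 0; consequent (NOT A2) = 1.
0 → 1 = 1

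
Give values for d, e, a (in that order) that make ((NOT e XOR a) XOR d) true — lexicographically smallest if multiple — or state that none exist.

d=0, e=0, a=0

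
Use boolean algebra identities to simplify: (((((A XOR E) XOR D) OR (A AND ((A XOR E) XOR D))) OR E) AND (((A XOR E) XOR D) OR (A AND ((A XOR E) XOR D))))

By absorption (E AND (E OR v) = E) then absorption (E OR (E AND v) = E):
= ((A XOR E) XOR D)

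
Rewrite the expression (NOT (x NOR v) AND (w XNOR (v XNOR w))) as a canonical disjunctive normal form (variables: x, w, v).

(NOT x AND NOT w AND v) OR (NOT x AND w AND v) OR (x AND NOT w AND v) OR (x AND w AND v)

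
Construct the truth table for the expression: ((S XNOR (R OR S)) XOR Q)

R | Q | S | Output
------------------
0 | 0 | 0 | 1
0 | 0 | 1 | 1
0 | 1 | 0 | 0
0 | 1 | 1 | 0
1 | 0 | 0 | 0
1 | 0 | 1 | 1
1 | 1 | 0 | 1
1 | 1 | 1 | 0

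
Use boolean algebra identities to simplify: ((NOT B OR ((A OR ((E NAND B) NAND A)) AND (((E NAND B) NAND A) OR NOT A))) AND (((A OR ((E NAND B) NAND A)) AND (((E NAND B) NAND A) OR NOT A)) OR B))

By distribution ((E OR v) AND (E OR NOT v) = E) then distribution ((E OR v) AND (E OR NOT v) = E):
= ((E NAND B) NAND A)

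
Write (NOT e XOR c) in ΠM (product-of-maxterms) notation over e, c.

ΠM(1, 2) = (e OR NOT c) AND (NOT e OR c)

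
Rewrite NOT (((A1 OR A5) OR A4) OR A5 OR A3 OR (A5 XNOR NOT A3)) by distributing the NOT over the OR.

NOT ((A1 OR A5) OR A4) AND NOT A5 AND NOT A3 AND NOT (A5 XNOR NOT A3)
De Morgan's: NOT(OR of terms) = AND of negations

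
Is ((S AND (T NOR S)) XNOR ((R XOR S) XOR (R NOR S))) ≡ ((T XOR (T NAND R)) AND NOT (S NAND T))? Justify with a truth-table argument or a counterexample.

No. Counterexample: with T=0, R=1, S=1, Expression 1 = 1 but Expression 2 = 0.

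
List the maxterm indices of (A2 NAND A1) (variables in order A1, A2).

ΠM(3) = (NOT A1 OR NOT A2)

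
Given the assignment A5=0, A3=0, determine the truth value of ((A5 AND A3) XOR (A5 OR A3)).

Substituting: ((0 AND 0) XOR (0 OR 0))
= 0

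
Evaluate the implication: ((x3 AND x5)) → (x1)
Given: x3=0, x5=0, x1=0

Antecedent ((x3 AND x5)) = 0; consequent (x1) = 0.
0 → 0 = 1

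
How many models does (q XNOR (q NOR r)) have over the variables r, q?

Satisfying assignments: (1,0)
Count: 1 out of 4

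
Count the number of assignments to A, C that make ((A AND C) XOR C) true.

Satisfying assignments: (0,1)
Count: 1 out of 4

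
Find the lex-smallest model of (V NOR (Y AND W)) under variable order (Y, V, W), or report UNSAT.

Y=0, V=0, W=0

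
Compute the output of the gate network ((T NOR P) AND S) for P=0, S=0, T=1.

Substituting: ((1 NOR 0) AND 0)
= 0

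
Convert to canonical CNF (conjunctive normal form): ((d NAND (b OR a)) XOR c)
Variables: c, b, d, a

(c OR b OR NOT d OR NOT a) AND (c OR NOT b OR NOT d OR a) AND (c OR NOT b OR NOT d OR NOT a) AND (NOT c OR b OR d OR a) AND (NOT c OR b OR d OR NOT a) AND (NOT c OR b OR NOT d OR a) AND (NOT c OR NOT b OR d OR a) AND (NOT c OR NOT b OR d OR NOT a)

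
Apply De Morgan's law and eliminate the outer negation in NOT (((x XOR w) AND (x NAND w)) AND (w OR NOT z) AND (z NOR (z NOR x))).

NOT ((x XOR w) AND (x NAND w)) OR NOT (w OR NOT z) OR NOT (z NOR (z NOR x))
De Morgan's: NOT(AND of terms) = OR of negations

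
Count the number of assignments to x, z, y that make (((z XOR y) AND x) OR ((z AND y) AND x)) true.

Satisfying assignments: (1,0,1), (1,1,0), (1,1,1)
Count: 3 out of 8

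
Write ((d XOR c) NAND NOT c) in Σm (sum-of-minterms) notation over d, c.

Σm(0, 1, 3) = (NOT d AND NOT c) OR (NOT d AND c) OR (d AND c)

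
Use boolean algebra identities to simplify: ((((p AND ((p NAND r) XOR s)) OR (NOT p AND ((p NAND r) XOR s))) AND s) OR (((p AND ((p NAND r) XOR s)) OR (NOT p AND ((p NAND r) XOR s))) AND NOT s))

By distribution ((E AND v) OR (E AND NOT v) = E) then distribution ((E AND v) OR (E AND NOT v) = E):
= ((p NAND r) XOR s)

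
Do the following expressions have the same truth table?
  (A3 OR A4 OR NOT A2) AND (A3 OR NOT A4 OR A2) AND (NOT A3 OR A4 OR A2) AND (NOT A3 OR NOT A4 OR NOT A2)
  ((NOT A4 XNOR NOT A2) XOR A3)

Yes, they are equivalent — the two output columns agree on all 8 assignments:
A3 | A4 | A2 | Expression 1 | Expression 2
------------------------------------------
0 | 0 | 0 | 1 | 1
0 | 0 | 1 | 0 | 0
0 | 1 | 0 | 0 | 0
0 | 1 | 1 | 1 | 1
1 | 0 | 0 | 0 | 0
1 | 0 | 1 | 1 | 1
1 | 1 | 0 | 1 | 1
1 | 1 | 1 | 0 | 0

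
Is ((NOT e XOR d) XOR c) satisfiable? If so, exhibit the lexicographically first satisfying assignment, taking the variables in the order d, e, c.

d=0, e=0, c=0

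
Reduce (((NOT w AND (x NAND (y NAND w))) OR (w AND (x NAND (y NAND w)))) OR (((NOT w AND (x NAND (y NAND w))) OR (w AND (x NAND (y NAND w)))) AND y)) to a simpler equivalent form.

By absorption (E OR (E AND v) = E) then distribution ((E AND v) OR (E AND NOT v) = E):
= (x NAND (y NAND w))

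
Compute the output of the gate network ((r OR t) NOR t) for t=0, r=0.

Substituting: ((0 OR 0) NOR 0)
= 1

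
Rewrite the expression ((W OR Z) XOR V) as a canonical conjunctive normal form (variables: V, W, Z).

(V OR W OR Z) AND (NOT V OR W OR NOT Z) AND (NOT V OR NOT W OR Z) AND (NOT V OR NOT W OR NOT Z)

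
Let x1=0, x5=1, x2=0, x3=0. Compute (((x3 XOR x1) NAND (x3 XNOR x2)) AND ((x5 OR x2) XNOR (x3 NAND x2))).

Substituting: (((0 XOR 0) NAND (0 XNOR 0)) AND ((1 OR 0) XNOR (0 NAND 0)))
= 1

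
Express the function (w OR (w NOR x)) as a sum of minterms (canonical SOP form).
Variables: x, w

Σm(0, 1, 3) = (NOT x AND NOT w) OR (NOT x AND w) OR (x AND w)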